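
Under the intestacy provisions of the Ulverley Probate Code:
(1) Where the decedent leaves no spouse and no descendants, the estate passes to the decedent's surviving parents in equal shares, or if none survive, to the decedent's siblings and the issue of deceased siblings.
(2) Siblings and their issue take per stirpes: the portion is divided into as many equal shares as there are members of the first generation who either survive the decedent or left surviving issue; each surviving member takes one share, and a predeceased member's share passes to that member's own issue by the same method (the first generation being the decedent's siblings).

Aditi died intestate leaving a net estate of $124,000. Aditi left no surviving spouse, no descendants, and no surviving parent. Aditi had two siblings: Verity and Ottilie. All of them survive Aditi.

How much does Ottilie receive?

Ottilie receives $62,000.

The entire $124,000 passes to the siblings and their issue.
That amount ($124,000) is divided into 2 shares of $62,000: Verity and Ottilie each take $62,000.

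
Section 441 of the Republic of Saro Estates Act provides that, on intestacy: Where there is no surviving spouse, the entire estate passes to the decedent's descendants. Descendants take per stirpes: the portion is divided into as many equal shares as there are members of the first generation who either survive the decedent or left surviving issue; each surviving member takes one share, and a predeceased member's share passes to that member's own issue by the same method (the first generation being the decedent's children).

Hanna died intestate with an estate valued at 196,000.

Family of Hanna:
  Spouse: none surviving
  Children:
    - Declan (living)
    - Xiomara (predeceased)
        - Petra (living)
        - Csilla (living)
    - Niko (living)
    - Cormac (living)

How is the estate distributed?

The entire 196,000 passes to the descendants.
That amount (196,000) is divided into 4 shares of 49,000: Declan, Niko, and Cormac each take 49,000; Xiomara's 49,000 share passes to Xiomara's issue.
Xiomara's share (49,000) is divided into 2 shares of 24,500: Petra and Csilla each take 24,500.

Declan: 49,000; Petra: 24,500; Csilla: 24,500; Niko: 49,000; Cormac: 49,000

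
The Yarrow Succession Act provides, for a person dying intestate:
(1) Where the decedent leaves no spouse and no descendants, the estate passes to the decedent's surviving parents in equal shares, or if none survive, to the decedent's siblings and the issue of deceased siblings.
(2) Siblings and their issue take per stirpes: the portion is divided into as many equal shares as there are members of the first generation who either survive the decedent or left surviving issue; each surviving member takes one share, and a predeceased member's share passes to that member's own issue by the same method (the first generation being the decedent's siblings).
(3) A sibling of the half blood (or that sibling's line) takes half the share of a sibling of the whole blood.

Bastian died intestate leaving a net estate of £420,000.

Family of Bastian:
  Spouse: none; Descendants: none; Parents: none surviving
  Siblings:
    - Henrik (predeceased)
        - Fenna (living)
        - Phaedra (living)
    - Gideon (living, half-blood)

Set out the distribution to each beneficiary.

The entire £420,000 passes to the siblings and their issue.
Counting each half-blood sibling's line as half a unit, there are 3/2 units in £420,000, so one unit is £280,000. Whole-blood lines (Henrik) take £280,000 each; half-blood lines (Gideon) take £140,000 each.
Henrik's share (£280,000) is divided into 2 shares of £140,000: Fenna and Phaedra each take £140,000.

Fenna: £140,000; Phaedra: £140,000; Gideon: £140,000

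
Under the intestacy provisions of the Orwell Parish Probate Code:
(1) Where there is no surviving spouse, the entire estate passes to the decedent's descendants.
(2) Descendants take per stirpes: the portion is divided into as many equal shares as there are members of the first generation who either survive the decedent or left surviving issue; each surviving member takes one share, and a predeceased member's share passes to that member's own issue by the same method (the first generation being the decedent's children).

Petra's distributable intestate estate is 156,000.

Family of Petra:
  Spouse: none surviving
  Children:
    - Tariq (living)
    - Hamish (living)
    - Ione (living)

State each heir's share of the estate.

The entire 156,000 passes to the descendants.
That amount (156,000) is divided into 3 shares of 52,000: Tariq, Hamish, and Ione each take 52,000.

Tariq: 52,000; Hamish: 52,000; Ione: 52,000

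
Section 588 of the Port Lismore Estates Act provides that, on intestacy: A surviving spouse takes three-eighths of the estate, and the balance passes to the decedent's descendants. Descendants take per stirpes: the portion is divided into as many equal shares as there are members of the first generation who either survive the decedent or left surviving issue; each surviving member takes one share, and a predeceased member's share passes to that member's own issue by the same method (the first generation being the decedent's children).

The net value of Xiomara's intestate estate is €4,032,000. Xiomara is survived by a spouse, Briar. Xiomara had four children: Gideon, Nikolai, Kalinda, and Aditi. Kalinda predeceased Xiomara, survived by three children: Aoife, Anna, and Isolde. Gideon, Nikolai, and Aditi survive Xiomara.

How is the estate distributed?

Briar takes three-eighths of €4,032,000 = €1,512,000. The remaining €2,520,000 passes to the descendants.
The descendants' portion (€2,520,000) is divided into 4 shares of €630,000: Gideon, Nikolai, and Aditi each take €630,000; Kalinda's €630,000 share passes to Kalinda's issue.
Kalinda's share (€630,000) is divided into 3 shares of €210,000: Aoife, Anna, and Isolde each take €210,000.

Briar: €1,512,000; Gideon: €630,000; Nikolai: €630,000; Aoife: €210,000; Anna: €210,000; Isolde: €210,000; Aditi: €630,000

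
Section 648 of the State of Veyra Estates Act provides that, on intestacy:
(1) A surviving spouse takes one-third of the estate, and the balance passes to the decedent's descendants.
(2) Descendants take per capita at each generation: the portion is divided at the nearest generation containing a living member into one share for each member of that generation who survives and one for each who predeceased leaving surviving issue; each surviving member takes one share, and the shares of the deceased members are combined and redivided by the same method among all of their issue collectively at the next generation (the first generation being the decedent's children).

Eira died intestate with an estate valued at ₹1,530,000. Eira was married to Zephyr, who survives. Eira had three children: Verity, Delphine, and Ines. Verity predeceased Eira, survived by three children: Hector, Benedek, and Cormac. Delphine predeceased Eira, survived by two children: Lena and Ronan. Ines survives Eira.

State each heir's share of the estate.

Zephyr: ₹510,000; Hector: ₹136,000; Benedek: ₹136,000; Cormac: ₹136,000; Lena: ₹136,000; Ronan: ₹136,000; Ines: ₹340,000

Zephyr takes one-third of ₹1,530,000 = ₹510,000. The remaining ₹1,020,000 passes to the descendants.
The descendants' portion (₹1,020,000) is divided at the children's generation into 3 shares of ₹340,000. Ines takes ₹340,000. The 2 shares of the deceased (Verity and Delphine) are combined into a pool of ₹680,000.
That pool (₹680,000) is divided at the grandchildren's generation equally among Hector, Benedek, Cormac, Lena, and Ronan: ₹136,000 each.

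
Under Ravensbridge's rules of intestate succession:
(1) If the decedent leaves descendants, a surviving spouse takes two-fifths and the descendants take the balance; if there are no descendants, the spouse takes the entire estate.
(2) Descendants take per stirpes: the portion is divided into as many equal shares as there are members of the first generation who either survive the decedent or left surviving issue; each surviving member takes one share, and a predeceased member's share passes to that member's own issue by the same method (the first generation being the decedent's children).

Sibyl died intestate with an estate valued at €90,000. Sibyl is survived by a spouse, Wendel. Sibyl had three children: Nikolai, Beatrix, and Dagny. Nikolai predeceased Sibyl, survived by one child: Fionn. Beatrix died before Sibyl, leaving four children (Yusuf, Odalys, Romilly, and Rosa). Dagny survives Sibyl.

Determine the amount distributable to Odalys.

Wendel takes two-fifths of €90,000 = €36,000. The remaining €54,000 passes to the descendants.
The descendants' portion (€54,000) is divided into 3 shares of €18,000: Dagny takes €18,000; Nikolai's €18,000 share passes to Nikolai's issue; Beatrix's €18,000 share passes to Beatrix's issue.
Nikolai's share (€18,000) passes entirely to Fionn.
Beatrix's share (€18,000) is divided into 4 shares of €4,500: Yusuf, Odalys, Romilly, and Rosa each take €4,500.

Odalys receives €4,500.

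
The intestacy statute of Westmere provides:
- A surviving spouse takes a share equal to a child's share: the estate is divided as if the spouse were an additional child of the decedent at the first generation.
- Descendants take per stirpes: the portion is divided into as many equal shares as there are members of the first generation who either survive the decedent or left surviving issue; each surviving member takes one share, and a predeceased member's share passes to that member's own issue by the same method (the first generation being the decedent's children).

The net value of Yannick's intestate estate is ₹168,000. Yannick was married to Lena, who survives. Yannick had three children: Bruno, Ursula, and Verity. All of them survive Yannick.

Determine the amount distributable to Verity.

Verity receives ₹42,000.

The spouse counts as an additional share at the children's level, so there are 4 primary shares of ₹42,000. Lena takes one such share (₹42,000).
The children's combined portion (₹126,000) is divided into 3 shares of ₹42,000: Bruno, Ursula, and Verity each take ₹42,000.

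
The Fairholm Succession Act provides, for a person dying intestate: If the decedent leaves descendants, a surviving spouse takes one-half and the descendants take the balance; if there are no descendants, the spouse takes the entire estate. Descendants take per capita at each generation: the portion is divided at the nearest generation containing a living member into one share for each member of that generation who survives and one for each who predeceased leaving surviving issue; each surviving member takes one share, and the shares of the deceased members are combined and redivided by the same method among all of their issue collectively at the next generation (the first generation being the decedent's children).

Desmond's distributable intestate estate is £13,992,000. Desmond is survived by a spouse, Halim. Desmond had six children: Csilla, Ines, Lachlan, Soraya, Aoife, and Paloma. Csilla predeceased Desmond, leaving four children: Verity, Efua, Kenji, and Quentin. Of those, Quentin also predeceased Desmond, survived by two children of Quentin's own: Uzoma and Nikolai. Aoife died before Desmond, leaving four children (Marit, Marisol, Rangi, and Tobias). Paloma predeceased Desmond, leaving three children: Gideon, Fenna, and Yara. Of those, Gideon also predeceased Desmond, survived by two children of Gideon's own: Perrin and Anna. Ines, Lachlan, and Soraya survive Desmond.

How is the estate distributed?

Halim takes one-half of £13,992,000 = £6,996,000. The remaining £6,996,000 passes to the descendants.
The descendants' portion (£6,996,000) is divided at the children's generation into 6 shares of £1,166,000. Ines, Lachlan, and Soraya each take £1,166,000. The 3 shares of the deceased (Csilla, Aoife, and Paloma) are combined into a pool of £3,498,000.
That pool (£3,498,000) is divided at the grandchildren's generation into 11 shares of £318,000. Verity, Efua, Kenji, Marit, Marisol, Rangi, Tobias, Fenna, and Yara each take £318,000. The 2 shares of the deceased (Quentin and Gideon) are combined into a pool of £636,000.
That pool (£636,000) is divided at the great-grandchildren's generation equally among Uzoma, Nikolai, Perrin, and Anna: £159,000 each.

Halim: £6,996,000; Verity: £318,000; Efua: £318,000; Kenji: £318,000; Uzoma: £159,000; Nikolai: £159,000; Ines: £1,166,000; Lachlan: £1,166,000; Soraya: £1,166,000; Marit: £318,000; Marisol: £318,000; Rangi: £318,000; Tobias: £318,000; Perrin: £159,000; Anna: £159,000; Fenna: £318,000; Yara: £318,000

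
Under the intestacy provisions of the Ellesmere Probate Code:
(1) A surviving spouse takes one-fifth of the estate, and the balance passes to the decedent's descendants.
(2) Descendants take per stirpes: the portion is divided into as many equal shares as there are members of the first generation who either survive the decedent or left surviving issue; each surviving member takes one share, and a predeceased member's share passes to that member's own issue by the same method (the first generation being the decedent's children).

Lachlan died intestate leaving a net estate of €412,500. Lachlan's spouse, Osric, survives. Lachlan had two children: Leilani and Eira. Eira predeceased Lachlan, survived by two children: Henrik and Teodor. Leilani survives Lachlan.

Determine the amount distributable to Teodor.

Osric takes one-fifth of €412,500 = €82,500. The remaining €330,000 passes to the descendants.
The descendants' portion (€330,000) is divided into 2 shares of €165,000: Leilani takes €165,000; Eira's €165,000 share passes to Eira's issue.
Eira's share (€165,000) is divided into 2 shares of €82,500: Henrik and Teodor each take €82,500.

Teodor receives €82,500.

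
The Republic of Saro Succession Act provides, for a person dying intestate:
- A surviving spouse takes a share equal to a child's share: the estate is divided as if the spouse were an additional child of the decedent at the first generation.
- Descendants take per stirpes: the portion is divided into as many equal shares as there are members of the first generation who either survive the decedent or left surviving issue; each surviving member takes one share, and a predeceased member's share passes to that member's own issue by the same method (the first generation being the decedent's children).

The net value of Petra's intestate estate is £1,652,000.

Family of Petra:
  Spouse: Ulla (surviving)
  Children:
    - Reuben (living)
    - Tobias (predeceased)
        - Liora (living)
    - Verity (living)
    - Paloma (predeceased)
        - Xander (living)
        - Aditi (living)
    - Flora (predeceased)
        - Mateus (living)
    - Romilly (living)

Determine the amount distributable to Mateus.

Mateus receives £236,000.

The spouse counts as an additional share at the children's level, so there are 7 primary shares of £236,000. Ulla takes one such share (£236,000).
The children's combined portion (£1,416,000) is divided into 6 shares of £236,000: Reuben, Verity, and Romilly each take £236,000; Tobias's £236,000 share passes to Tobias's issue; Paloma's £236,000 share passes to Paloma's issue; Flora's £236,000 share passes to Flora's issue.
Tobias's share (£236,000) passes entirely to Liora.
Paloma's share (£236,000) is divided into 2 shares of £118,000: Xander and Aditi each take £118,000.
Flora's share (£236,000) passes entirely to Mateus.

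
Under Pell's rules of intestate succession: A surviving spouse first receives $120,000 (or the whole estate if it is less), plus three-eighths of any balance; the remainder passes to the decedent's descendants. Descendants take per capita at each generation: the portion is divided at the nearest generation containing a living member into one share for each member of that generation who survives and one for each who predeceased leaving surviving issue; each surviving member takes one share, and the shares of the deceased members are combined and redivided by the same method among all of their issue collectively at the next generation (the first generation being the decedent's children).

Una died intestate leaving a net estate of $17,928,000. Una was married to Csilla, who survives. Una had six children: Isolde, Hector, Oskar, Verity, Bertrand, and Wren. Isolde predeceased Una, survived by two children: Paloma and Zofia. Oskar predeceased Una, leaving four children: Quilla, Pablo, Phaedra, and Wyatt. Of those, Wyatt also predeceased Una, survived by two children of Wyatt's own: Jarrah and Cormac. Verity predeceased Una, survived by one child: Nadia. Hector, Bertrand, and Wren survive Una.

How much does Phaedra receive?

Csilla first takes $120,000, leaving a balance of $17,808,000. Csilla then takes three-eighths of the balance ($6,678,000), for a total of $6,798,000. The remaining $11,130,000 passes to the descendants.
The descendants' portion ($11,130,000) is divided at the children's generation into 6 shares of $1,855,000. Hector, Bertrand, and Wren each take $1,855,000. The 3 shares of the deceased (Isolde, Oskar, and Verity) are combined into a pool of $5,565,000.
That pool ($5,565,000) is divided at the grandchildren's generation into 7 shares of $795,000. Paloma, Zofia, Quilla, Pablo, Phaedra, and Nadia each take $795,000. The remaining share for the deceased Wyatt ($795,000) is carried to the next generation.
That pool ($795,000) is divided at the great-grandchildren's generation equally among Jarrah and Cormac: $397,500 each.

Phaedra receives $795,000.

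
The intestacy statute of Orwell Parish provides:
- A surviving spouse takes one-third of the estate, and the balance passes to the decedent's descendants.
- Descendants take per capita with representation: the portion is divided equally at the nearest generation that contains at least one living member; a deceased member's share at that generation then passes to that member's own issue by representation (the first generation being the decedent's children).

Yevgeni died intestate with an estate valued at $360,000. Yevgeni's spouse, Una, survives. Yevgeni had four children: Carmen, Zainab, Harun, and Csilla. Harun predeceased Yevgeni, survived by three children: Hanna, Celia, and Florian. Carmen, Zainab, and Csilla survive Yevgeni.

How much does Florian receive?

Una takes one-third of $360,000 = $120,000. The remaining $240,000 passes to the descendants.
The descendants' portion ($240,000) is divided into 4 shares of $60,000: Carmen, Zainab, and Csilla each take $60,000; Harun's $60,000 share passes to Harun's issue.
Harun's share ($60,000) is divided into 3 shares of $20,000: Hanna, Celia, and Florian each take $20,000.

Florian receives $20,000.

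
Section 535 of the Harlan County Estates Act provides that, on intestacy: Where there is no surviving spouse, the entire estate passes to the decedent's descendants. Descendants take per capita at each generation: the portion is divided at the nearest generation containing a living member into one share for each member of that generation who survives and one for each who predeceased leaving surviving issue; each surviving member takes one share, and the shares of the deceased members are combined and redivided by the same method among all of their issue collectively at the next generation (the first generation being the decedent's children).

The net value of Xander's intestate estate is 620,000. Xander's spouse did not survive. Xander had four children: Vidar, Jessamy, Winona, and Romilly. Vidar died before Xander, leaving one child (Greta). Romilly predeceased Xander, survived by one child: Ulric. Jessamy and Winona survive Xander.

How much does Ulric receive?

The entire 620,000 passes to the descendants.
That amount (620,000) is divided at the children's generation into 4 shares of 155,000. Jessamy and Winona each take 155,000. The 2 shares of the deceased (Vidar and Romilly) are combined into a pool of 310,000.
That pool (310,000) is divided at the grandchildren's generation equally among Greta and Ulric: 155,000 each.

Ulric receives 155,000.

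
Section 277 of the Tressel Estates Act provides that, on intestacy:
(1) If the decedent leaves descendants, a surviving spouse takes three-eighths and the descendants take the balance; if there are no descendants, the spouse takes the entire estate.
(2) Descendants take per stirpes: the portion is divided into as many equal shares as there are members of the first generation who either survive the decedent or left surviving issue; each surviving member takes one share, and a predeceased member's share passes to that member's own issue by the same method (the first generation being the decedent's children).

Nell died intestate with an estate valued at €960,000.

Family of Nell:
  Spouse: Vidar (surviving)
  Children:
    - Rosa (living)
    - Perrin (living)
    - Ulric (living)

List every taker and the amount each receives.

Vidar: €360,000; Rosa: €200,000; Perrin: €200,000; Ulric: €200,000

Vidar takes three-eighths of €960,000 = €360,000. The remaining €600,000 passes to the descendants.
The descendants' portion (€600,000) is divided into 3 shares of €200,000: Rosa, Perrin, and Ulric each take €200,000.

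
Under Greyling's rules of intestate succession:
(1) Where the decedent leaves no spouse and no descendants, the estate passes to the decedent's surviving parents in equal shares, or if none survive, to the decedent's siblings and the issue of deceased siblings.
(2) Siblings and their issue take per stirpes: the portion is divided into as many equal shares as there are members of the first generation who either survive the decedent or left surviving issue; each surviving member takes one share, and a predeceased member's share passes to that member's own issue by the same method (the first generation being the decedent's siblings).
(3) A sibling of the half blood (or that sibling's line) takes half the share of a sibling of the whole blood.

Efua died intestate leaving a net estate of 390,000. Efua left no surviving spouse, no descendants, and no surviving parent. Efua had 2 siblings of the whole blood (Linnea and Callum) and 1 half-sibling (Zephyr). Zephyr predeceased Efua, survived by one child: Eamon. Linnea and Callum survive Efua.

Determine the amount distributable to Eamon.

The entire 390,000 passes to the siblings and their issue.
Counting each half-blood sibling's line as half a unit, there are 5/2 units in 390,000, so one unit is 156,000. Whole-blood lines (Linnea and Callum) take 156,000 each; half-blood lines (Zephyr) take 78,000 each.
Zephyr's share (78,000) passes entirely to Eamon.

Eamon receives 78,000.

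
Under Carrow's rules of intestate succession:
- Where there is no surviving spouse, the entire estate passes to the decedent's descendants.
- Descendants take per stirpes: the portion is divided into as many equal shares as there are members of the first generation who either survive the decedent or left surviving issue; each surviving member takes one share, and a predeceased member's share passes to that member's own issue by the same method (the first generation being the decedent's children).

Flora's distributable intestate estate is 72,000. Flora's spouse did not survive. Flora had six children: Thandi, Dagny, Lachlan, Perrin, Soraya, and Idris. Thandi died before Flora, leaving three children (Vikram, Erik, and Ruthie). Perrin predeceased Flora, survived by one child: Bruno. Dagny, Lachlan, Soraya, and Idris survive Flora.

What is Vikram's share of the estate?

Vikram receives 4,000.

The entire 72,000 passes to the descendants.
That amount (72,000) is divided into 6 shares of 12,000: Dagny, Lachlan, Soraya, and Idris each take 12,000; Thandi's 12,000 share passes to Thandi's issue; Perrin's 12,000 share passes to Perrin's issue.
Thandi's share (12,000) is divided into 3 shares of 4,000: Vikram, Erik, and Ruthie each take 4,000.
Perrin's share (12,000) passes entirely to Bruno.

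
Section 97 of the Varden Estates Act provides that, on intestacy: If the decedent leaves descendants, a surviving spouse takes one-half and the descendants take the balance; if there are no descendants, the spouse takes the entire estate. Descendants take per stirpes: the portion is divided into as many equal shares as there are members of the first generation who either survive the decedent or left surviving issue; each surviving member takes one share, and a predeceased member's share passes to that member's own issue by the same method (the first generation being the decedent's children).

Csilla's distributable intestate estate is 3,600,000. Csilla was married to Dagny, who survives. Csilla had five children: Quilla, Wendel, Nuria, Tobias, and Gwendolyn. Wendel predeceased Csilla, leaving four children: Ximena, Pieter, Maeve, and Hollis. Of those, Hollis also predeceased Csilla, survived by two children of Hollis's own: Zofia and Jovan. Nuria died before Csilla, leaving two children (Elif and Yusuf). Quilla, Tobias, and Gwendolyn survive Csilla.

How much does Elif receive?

Dagny takes one-half of 3,600,000 = 1,800,000. The remaining 1,800,000 passes to the descendants.
The descendants' portion (1,800,000) is divided into 5 shares of 360,000: Quilla, Tobias, and Gwendolyn each take 360,000; Wendel's 360,000 share passes to Wendel's issue; Nuria's 360,000 share passes to Nuria's issue.
Wendel's share (360,000) is divided into 4 shares of 90,000: Ximena, Pieter, and Maeve each take 90,000; Hollis's 90,000 share passes to Hollis's issue.
Hollis's share (90,000) is divided into 2 shares of 45,000: Zofia and Jovan each take 45,000.
Nuria's share (360,000) is divided into 2 shares of 180,000: Elif and Yusuf each take 180,000.

Elif receives 180,000.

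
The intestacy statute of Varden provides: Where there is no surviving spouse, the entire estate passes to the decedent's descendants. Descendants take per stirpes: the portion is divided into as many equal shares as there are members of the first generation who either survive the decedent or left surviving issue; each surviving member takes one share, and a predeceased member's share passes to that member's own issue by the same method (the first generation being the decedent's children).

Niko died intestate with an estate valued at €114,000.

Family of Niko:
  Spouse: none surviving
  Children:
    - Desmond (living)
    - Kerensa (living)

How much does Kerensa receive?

Kerensa receives €57,000.

The entire €114,000 passes to the descendants.
That amount (€114,000) is divided into 2 shares of €57,000: Desmond and Kerensa each take €57,000.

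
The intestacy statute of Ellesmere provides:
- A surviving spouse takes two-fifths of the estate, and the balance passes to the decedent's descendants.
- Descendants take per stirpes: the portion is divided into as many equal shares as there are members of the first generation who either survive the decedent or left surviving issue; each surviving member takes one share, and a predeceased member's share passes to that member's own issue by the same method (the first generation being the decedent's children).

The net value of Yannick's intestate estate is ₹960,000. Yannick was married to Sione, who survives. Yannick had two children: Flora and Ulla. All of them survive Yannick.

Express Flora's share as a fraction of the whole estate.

Sione takes two-fifths of ₹960,000 = ₹384,000. The remaining ₹576,000 passes to the descendants.
The descendants' portion (₹576,000) is divided into 2 shares of ₹288,000: Flora and Ulla each take ₹288,000.

Flora receives 3/10 of the estate.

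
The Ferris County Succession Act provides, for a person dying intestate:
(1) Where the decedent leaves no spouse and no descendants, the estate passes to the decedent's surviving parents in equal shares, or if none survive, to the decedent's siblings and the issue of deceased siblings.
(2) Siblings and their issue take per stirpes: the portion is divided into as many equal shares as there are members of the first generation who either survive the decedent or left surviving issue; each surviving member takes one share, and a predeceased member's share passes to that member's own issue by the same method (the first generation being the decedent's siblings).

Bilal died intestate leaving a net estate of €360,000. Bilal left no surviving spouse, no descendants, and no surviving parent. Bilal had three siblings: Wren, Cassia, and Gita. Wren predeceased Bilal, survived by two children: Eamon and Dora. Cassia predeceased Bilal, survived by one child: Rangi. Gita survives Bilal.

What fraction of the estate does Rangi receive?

The entire €360,000 passes to the siblings and their issue.
That amount (€360,000) is divided into 3 shares of €120,000: Gita takes €120,000; Wren's €120,000 share passes to Wren's issue; Cassia's €120,000 share passes to Cassia's issue.
Wren's share (€120,000) is divided into 2 shares of €60,000: Eamon and Dora each take €60,000.
Cassia's share (€120,000) passes entirely to Rangi.

Rangi receives 1/3 of the estate.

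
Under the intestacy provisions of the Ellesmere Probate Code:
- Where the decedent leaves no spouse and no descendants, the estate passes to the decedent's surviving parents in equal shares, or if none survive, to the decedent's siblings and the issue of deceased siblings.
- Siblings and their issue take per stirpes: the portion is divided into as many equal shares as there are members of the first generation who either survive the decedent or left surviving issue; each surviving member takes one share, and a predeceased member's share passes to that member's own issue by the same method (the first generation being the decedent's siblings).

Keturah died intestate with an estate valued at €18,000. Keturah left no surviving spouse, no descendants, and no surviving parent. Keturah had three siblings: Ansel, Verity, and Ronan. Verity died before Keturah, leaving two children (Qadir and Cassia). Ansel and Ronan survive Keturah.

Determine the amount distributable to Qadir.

Qadir receives €3,000.

The entire €18,000 passes to the siblings and their issue.
That amount (€18,000) is divided into 3 shares of €6,000: Ansel and Ronan each take €6,000; Verity's €6,000 share passes to Verity's issue.
Verity's share (€6,000) is divided into 2 shares of €3,000: Qadir and Cassia each take €3,000.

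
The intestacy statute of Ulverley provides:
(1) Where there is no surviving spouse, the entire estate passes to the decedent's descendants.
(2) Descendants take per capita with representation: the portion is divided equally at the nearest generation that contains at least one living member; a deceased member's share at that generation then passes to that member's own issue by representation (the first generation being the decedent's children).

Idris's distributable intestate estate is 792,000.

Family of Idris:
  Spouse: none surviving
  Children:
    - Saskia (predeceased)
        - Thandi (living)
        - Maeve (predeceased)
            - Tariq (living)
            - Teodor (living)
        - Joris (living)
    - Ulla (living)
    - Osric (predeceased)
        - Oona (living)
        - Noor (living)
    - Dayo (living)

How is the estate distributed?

Thandi: 66,000; Tariq: 33,000; Teodor: 33,000; Joris: 66,000; Ulla: 198,000; Oona: 99,000; Noor: 99,000; Dayo: 198,000

The entire 792,000 passes to the descendants.
That amount (792,000) is divided into 4 shares of 198,000: Ulla and Dayo each take 198,000; Saskia's 198,000 share passes to Saskia's issue; Osric's 198,000 share passes to Osric's issue.
Saskia's share (198,000) is divided into 3 shares of 66,000: Thandi and Joris each take 66,000; Maeve's 66,000 share passes to Maeve's issue.
Maeve's share (66,000) is divided into 2 shares of 33,000: Tariq and Teodor each take 33,000.
Osric's share (198,000) is divided into 2 shares of 99,000: Oona and Noor each take 99,000.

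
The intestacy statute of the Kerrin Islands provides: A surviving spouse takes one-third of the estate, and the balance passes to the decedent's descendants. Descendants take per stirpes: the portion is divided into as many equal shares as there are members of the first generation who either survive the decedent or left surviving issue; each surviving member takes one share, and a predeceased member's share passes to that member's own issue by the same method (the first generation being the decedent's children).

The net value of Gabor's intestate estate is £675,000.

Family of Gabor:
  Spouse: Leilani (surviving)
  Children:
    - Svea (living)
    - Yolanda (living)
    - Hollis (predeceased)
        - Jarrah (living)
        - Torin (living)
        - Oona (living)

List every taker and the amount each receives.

Leilani takes one-third of £675,000 = £225,000. The remaining £450,000 passes to the descendants.
The descendants' portion (£450,000) is divided into 3 shares of £150,000: Svea and Yolanda each take £150,000; Hollis's £150,000 share passes to Hollis's issue.
Hollis's share (£150,000) is divided into 3 shares of £50,000: Jarrah, Torin, and Oona each take £50,000.

Leilani: £225,000; Svea: £150,000; Yolanda: £150,000; Jarrah: £50,000; Torin: £50,000; Oona: £50,000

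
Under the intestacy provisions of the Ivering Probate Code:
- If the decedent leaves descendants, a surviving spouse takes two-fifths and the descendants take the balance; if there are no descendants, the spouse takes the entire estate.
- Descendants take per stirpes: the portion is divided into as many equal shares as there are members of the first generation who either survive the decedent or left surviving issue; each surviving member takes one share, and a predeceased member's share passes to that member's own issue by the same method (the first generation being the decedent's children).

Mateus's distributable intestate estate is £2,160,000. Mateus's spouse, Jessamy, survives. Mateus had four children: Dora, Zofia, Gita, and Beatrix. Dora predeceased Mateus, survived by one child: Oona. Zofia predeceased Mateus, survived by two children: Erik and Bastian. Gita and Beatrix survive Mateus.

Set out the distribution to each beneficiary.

Jessamy takes two-fifths of £2,160,000 = £864,000. The remaining £1,296,000 passes to the descendants.
The descendants' portion (£1,296,000) is divided into 4 shares of £324,000: Gita and Beatrix each take £324,000; Dora's £324,000 share passes to Dora's issue; Zofia's £324,000 share passes to Zofia's issue.
Dora's share (£324,000) passes entirely to Oona.
Zofia's share (£324,000) is divided into 2 shares of £162,000: Erik and Bastian each take £162,000.

Jessamy: £864,000; Oona: £324,000; Erik: £162,000; Bastian: £162,000; Gita: £324,000; Beatrix: £324,000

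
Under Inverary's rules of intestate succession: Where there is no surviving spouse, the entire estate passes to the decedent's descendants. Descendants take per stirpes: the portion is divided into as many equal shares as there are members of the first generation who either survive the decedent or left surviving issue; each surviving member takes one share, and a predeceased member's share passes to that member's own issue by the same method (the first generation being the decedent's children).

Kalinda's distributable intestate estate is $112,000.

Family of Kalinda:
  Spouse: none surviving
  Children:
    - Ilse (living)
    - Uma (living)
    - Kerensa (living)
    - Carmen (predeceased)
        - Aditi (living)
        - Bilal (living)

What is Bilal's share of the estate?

The entire $112,000 passes to the descendants.
That amount ($112,000) is divided into 4 shares of $28,000: Ilse, Uma, and Kerensa each take $28,000; Carmen's $28,000 share passes to Carmen's issue.
Carmen's share ($28,000) is divided into 2 shares of $14,000: Aditi and Bilal each take $14,000.

Bilal receives $14,000.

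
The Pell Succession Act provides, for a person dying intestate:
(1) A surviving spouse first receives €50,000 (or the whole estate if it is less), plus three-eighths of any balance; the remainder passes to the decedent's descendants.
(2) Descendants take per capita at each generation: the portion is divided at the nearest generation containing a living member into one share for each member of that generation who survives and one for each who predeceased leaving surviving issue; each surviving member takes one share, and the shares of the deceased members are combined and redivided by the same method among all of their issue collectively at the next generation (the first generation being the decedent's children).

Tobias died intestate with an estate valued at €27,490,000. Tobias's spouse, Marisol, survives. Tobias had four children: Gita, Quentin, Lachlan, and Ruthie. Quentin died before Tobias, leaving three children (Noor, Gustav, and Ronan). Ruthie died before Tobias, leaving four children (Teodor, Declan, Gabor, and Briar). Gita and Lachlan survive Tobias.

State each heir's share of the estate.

Marisol: €10,340,000; Gita: €4,287,500; Noor: €1,225,000; Gustav: €1,225,000; Ronan: €1,225,000; Lachlan: €4,287,500; Teodor: €1,225,000; Declan: €1,225,000; Gabor: €1,225,000; Briar: €1,225,000

Marisol first takes €50,000, leaving a balance of €27,440,000. Marisol then takes three-eighths of the balance (€10,290,000), for a total of €10,340,000. The remaining €17,150,000 passes to the descendants.
The descendants' portion (€17,150,000) is divided at the children's generation into 4 shares of €4,287,500. Gita and Lachlan each take €4,287,500. The 2 shares of the deceased (Quentin and Ruthie) are combined into a pool of €8,575,000.
That pool (€8,575,000) is divided at the grandchildren's generation equally among Noor, Gustav, Ronan, Teodor, Declan, Gabor, and Briar: €1,225,000 each.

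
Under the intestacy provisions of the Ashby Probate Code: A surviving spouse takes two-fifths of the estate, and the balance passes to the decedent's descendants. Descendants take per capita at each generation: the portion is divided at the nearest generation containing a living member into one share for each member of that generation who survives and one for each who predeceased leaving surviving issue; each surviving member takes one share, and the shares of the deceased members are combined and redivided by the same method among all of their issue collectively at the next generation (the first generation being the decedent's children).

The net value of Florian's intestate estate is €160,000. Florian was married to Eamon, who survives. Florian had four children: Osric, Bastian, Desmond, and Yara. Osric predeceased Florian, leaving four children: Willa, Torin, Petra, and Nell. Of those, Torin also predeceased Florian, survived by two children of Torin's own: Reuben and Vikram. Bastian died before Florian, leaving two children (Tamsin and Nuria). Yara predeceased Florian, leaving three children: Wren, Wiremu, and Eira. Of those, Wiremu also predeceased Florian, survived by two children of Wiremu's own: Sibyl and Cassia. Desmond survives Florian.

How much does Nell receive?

Nell receives €8,000.

Eamon takes two-fifths of €160,000 = €64,000. The remaining €96,000 passes to the descendants.
The descendants' portion (€96,000) is divided at the children's generation into 4 shares of €24,000. Desmond takes €24,000. The 3 shares of the deceased (Osric, Bastian, and Yara) are combined into a pool of €72,000.
That pool (€72,000) is divided at the grandchildren's generation into 9 shares of €8,000. Willa, Petra, Nell, Tamsin, Nuria, Wren, and Eira each take €8,000. The 2 shares of the deceased (Torin and Wiremu) are combined into a pool of €16,000.
That pool (€16,000) is divided at the great-grandchildren's generation equally among Reuben, Vikram, Sibyl, and Cassia: €4,000 each.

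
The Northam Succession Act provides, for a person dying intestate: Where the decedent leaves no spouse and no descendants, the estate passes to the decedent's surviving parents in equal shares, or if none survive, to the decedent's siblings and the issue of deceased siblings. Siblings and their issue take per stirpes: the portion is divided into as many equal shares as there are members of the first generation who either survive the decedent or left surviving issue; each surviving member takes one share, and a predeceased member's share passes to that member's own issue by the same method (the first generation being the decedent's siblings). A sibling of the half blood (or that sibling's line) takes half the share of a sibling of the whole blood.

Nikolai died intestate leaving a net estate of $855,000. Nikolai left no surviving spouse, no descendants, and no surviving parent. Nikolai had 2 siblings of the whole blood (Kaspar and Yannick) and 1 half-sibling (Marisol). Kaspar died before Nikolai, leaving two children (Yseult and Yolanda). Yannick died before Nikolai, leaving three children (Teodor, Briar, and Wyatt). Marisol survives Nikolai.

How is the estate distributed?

The entire $855,000 passes to the siblings and their issue.
Counting each half-blood sibling's line as half a unit, there are 5/2 units in $855,000, so one unit is $342,000. Whole-blood lines (Kaspar and Yannick) take $342,000 each; half-blood lines (Marisol) take $171,000 each.
Kaspar's share ($342,000) is divided into 2 shares of $171,000: Yseult and Yolanda each take $171,000.
Yannick's share ($342,000) is divided into 3 shares of $114,000: Teodor, Briar, and Wyatt each take $114,000.

Yseult: $171,000; Yolanda: $171,000; Marisol: $171,000; Teodor: $114,000; Briar: $114,000; Wyatt: $114,000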